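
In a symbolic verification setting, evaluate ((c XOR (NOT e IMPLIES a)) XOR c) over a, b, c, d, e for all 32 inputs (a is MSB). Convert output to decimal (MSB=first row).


Formula: ((c XOR (NOT e IMPLIES a)) XOR c) over a, b, c, d, e (32 rows)
Evaluate each row (bits = a,b,c,d,e, MSB first):
  row 0 [00000]: ((0 XOR (NOT 0 IMPLIES 0)) XOR 0) -> 0
  row 1 [00001]: ((0 XOR (NOT 1 IMPLIES 0)) XOR 0) -> 1
  row 2 [00010]: ((0 XOR (NOT 0 IMPLIES 0)) XOR 0) -> 0
  row 3 [00011]: ((0 XOR (NOT 1 IMPLIES 0)) XOR 0) -> 1
  row 4 [00100]: ((1 XOR (NOT 0 IMPLIES 0)) XOR 1) -> 0
  row 5 [00101]: ((1 XOR (NOT 1 IMPLIES 0)) XOR 1) -> 1
  row 6 [00110]: ((1 XOR (NOT 0 IMPLIES 0)) XOR 1) -> 0
  row 7 [00111]: ((1 XOR (NOT 1 IMPLIES 0)) XOR 1) -> 1
  row 8 [01000]: ((0 XOR (NOT 0 IMPLIES 0)) XOR 0) -> 0
  row 9 [01001]: ((0 XOR (NOT 1 IMPLIES 0)) XOR 0) -> 1
  row 10 [01010]: ((0 XOR (NOT 0 IMPLIES 0)) XOR 0) -> 0
  row 11 [01011]: ((0 XOR (NOT 1 IMPLIES 0)) XOR 0) -> 1
  row 12 [01100]: ((1 XOR (NOT 0 IMPLIES 0)) XOR 1) -> 0
  row 13 [01101]: ((1 XOR (NOT 1 IMPLIES 0)) XOR 1) -> 1
  row 14 [01110]: ((1 XOR (NOT 0 IMPLIES 0)) XOR 1) -> 0
  row 15 [01111]: ((1 XOR (NOT 1 IMPLIES 0)) XOR 1) -> 1
  row 16 [10000]: ((0 XOR (NOT 0 IMPLIES 1)) XOR 0) -> 1
  row 17 [10001]: ((0 XOR (NOT 1 IMPLIES 1)) XOR 0) -> 1
  row 18 [10010]: ((0 XOR (NOT 0 IMPLIES 1)) XOR 0) -> 1
  row 19 [10011]: ((0 XOR (NOT 1 IMPLIES 1)) XOR 0) -> 1
  row 20 [10100]: ((1 XOR (NOT 0 IMPLIES 1)) XOR 1) -> 1
  row 21 [10101]: ((1 XOR (NOT 1 IMPLIES 1)) XOR 1) -> 1
  row 22 [10110]: ((1 XOR (NOT 0 IMPLIES 1)) XOR 1) -> 1
  row 23 [10111]: ((1 XOR (NOT 1 IMPLIES 1)) XOR 1) -> 1
  row 24 [11000]: ((0 XOR (NOT 0 IMPLIES 1)) XOR 0) -> 1
  row 25 [11001]: ((0 XOR (NOT 1 IMPLIES 1)) XOR 0) -> 1
  row 26 [11010]: ((0 XOR (NOT 0 IMPLIES 1)) XOR 0) -> 1
  row 27 [11011]: ((0 XOR (NOT 1 IMPLIES 1)) XOR 0) -> 1
  row 28 [11100]: ((1 XOR (NOT 0 IMPLIES 1)) XOR 1) -> 1
  row 29 [11101]: ((1 XOR (NOT 1 IMPLIES 1)) XOR 1) -> 1
  row 30 [11110]: ((1 XOR (NOT 0 IMPLIES 1)) XOR 1) -> 1
  row 31 [11111]: ((1 XOR (NOT 1 IMPLIES 1)) XOR 1) -> 1
Full result column, 4 rows per line (a,b,c fixed per line; d,e runs 00..11 left to right):
  rows 0-3 [a,b,c=000]: 0101  = hex 5
  rows 4-7 [a,b,c=001]: 0101  = hex 5
  rows 8-11 [a,b,c=010]: 0101  = hex 5
  rows 12-15 [a,b,c=011]: 0101  = hex 5
  rows 16-19 [a,b,c=100]: 1111  = hex F
  rows 20-23 [a,b,c=101]: 1111  = hex F
  rows 24-27 [a,b,c=110]: 1111  = hex F
  rows 28-31 [a,b,c=111]: 1111  = hex F
Output column (row 0 .. row 31) = 01010101010101011111111111111111
Output column grouped in 4s = 0101 0101 0101 0101 1111 1111 1111 1111 = 0x5555FFFF
Convert to decimal digit by digit (value = value*16 + digit):
  5 -> 5
  5*16 + 5 = 85
  85*16 + 5 = 1365
  1365*16 + 5 = 21845
  21845*16 + 15 (F) = 349535
  349535*16 + 15 (F) = 5592575
  5592575*16 + 15 (F) = 89481215
  89481215*16 + 15 (F) = 1431699455
Decimal = 1431699455

1431699455


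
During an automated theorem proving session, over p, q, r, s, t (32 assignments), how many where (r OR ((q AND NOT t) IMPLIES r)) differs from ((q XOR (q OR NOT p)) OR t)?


F1 = (r OR ((q AND NOT t) IMPLIES r))
F2 = ((q XOR (q OR NOT p)) OR t)
Evaluate both on each of 32 rows (bits = p,q,r,s,t):
  row 0 [00000]: F1=1 F2=1 -> 0
  row 1 [00001]: F1=1 F2=1 -> 0
  row 2 [00010]: F1=1 F2=1 -> 0
  row 3 [00011]: F1=1 F2=1 -> 0
  row 4 [00100]: F1=1 F2=1 -> 0
  row 5 [00101]: F1=1 F2=1 -> 0
  row 6 [00110]: F1=1 F2=1 -> 0
  row 7 [00111]: F1=1 F2=1 -> 0
  row 8 [01000]: F1=0 F2=0 -> 0
  row 9 [01001]: F1=1 F2=1 -> 0
  row 10 [01010]: F1=0 F2=0 -> 0
  row 11 [01011]: F1=1 F2=1 -> 0
  row 12 [01100]: F1=1 F2=0 (differ) -> 1
  row 13 [01101]: F1=1 F2=1 -> 0
  row 14 [01110]: F1=1 F2=0 (differ) -> 1
  row 15 [01111]: F1=1 F2=1 -> 0
  row 16 [10000]: F1=1 F2=0 (differ) -> 1
  row 17 [10001]: F1=1 F2=1 -> 0
  row 18 [10010]: F1=1 F2=0 (differ) -> 1
  row 19 [10011]: F1=1 F2=1 -> 0
  row 20 [10100]: F1=1 F2=0 (differ) -> 1
  row 21 [10101]: F1=1 F2=1 -> 0
  row 22 [10110]: F1=1 F2=0 (differ) -> 1
  row 23 [10111]: F1=1 F2=1 -> 0
  row 24 [11000]: F1=0 F2=0 -> 0
  row 25 [11001]: F1=1 F2=1 -> 0
  row 26 [11010]: F1=0 F2=0 -> 0
  row 27 [11011]: F1=1 F2=1 -> 0
  row 28 [11100]: F1=1 F2=0 (differ) -> 1
  row 29 [11101]: F1=1 F2=1 -> 0
  row 30 [11110]: F1=1 F2=0 (differ) -> 1
  row 31 [11111]: F1=1 F2=1 -> 0
Full result column, 8 rows per line (p,q fixed per line; r,s,t runs 000..111 left to right):
  rows 0-7 [p,q=00]: 00000000  (ones: 0)
  rows 8-15 [p,q=01]: 00001010  (ones: 2)
  rows 16-23 [p,q=10]: 10101010  (ones: 4)
  rows 24-31 [p,q=11]: 00001010  (ones: 2)
Disagreements = 0+2+4+2 = 8

8


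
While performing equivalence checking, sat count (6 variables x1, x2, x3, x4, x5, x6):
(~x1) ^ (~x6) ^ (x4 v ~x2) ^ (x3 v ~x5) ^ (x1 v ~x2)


CNF with 5 clauses over 6 vars (64 assignments).
An assignment satisfies CNF iff every clause has >=1 true literal.
Check each row (bits = x1,x2,x3,x4,x5,x6; clause T/F shown):
  row 0 [000000]: clauses=TTTTT -> 1
  row 1 [000001]: clauses=TFTTT -> 0
  row 2 [000010]: clauses=TTTFT -> 0
  row 3 [000011]: clauses=TFTFT -> 0
  row 4 [000100]: clauses=TTTTT -> 1
  (every remaining row is evaluated the same way; all 64 results are listed next)
Full result column, 8 rows per line (x1,x2,x3 fixed per line; x4,x5,x6 runs 000..111 left to right):
  rows 0-7 [x1,x2,x3=000]: 10001000  (ones: 2)
  rows 8-15 [x1,x2,x3=001]: 10101010  (ones: 4)
  rows 16-23 [x1,x2,x3=010]: 00000000  (ones: 0)
  rows 24-31 [x1,x2,x3=011]: 00000000  (ones: 0)
  rows 32-39 [x1,x2,x3=100]: 00000000  (ones: 0)
  rows 40-47 [x1,x2,x3=101]: 00000000  (ones: 0)
  rows 48-55 [x1,x2,x3=110]: 00000000  (ones: 0)
  rows 56-63 [x1,x2,x3=111]: 00000000  (ones: 0)
Satisfying assignments = 2+4+0+0+0+0+0+0 = 6

6


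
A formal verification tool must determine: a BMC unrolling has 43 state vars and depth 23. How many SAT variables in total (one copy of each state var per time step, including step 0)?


BMC unrolls to depth k, creating one copy of each state var for steps 0..k.
Step count = 23 + 1 = 24 (steps 0 through 23)
Vars per step = 43
Total = 43 * 24 = 1032

1032


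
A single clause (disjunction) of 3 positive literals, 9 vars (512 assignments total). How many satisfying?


Step 1: Total=2^9=512
Step 2: Unsat when all 3 false: 2^6=64
Step 3: Sat=512-64=448

448


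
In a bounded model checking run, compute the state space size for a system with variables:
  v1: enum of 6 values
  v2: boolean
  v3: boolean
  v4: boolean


State space = product of domain sizes of all variables.
Domain sizes:
  v1 (enum of 6 values): 6
  v2 (boolean): 2
  v3 (boolean): 2
  v4 (boolean): 2
Product = 6 * 2 * 2 * 2 = 48

48


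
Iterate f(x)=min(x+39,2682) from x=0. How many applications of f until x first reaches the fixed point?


Step 1: x=0, cap=2682, increment=39
Step 2: x grows by 39 each step until capped at 2682; fixed point is x=2682
Step 3: iterations = ceil(2682/39) = 69

69


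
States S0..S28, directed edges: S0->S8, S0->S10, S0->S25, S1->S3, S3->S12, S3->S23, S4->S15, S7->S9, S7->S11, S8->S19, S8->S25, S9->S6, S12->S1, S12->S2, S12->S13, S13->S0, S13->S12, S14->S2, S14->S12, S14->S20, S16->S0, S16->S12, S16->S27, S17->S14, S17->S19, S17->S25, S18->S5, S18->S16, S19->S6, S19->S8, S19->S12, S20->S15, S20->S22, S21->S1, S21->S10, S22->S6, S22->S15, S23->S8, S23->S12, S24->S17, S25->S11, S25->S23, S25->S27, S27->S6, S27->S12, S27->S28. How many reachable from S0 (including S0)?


BFS from S0:
  layer 0: {S0}
  layer 1: {S8, S10, S25}
  layer 2: {S11, S19, S23, S27}
  layer 3: {S6, S12, S28}
  layer 4: {S1, S2, S13}
  layer 5: {S3}
Reachable set: {S0, S1, S2, S3, S6, S8, S10, S11, S12, S13, S19, S23, S25, S27, S28}
Count = 15

15


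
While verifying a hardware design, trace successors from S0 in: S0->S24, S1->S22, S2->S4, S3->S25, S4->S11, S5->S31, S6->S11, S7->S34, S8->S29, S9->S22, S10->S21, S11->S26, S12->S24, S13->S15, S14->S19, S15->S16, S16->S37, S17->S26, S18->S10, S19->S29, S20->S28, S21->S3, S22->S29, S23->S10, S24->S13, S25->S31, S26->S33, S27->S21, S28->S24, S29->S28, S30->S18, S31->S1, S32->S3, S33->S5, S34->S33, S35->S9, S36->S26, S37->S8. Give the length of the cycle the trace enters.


Trace from S0 until a state repeats:
  S0 -> S24 -> S13 -> S15 -> S16 -> S37 -> S8 -> S29 -> S28 -> S24
S24 first seen at step 1, revisited at step 9.
Cycle length = 9 - 1 = 8

8


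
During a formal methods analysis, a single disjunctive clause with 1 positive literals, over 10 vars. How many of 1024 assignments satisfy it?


Step 1: Total=2^10=1024
Step 2: Unsat when all 1 false: 2^9=512
Step 3: Sat=1024-512=512

512


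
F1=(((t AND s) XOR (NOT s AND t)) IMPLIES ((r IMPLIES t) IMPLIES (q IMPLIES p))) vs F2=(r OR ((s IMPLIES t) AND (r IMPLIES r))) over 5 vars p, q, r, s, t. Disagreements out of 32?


F1 = (((t AND s) XOR (NOT s AND t)) IMPLIES ((r IMPLIES t) IMPLIES (q IMPLIES p)))
F2 = (r OR ((s IMPLIES t) AND (r IMPLIES r)))
Evaluate both on each of 32 rows (bits = p,q,r,s,t):
  row 0 [00000]: F1=1 F2=1 -> 0
  row 1 [00001]: F1=1 F2=1 -> 0
  row 2 [00010]: F1=1 F2=0 (differ) -> 1
  row 3 [00011]: F1=1 F2=1 -> 0
  row 4 [00100]: F1=1 F2=1 -> 0
  row 5 [00101]: F1=1 F2=1 -> 0
  row 6 [00110]: F1=1 F2=1 -> 0
  row 7 [00111]: F1=1 F2=1 -> 0
  row 8 [01000]: F1=1 F2=1 -> 0
  row 9 [01001]: F1=0 F2=1 (differ) -> 1
  row 10 [01010]: F1=1 F2=0 (differ) -> 1
  row 11 [01011]: F1=0 F2=1 (differ) -> 1
  row 12 [01100]: F1=1 F2=1 -> 0
  row 13 [01101]: F1=0 F2=1 (differ) -> 1
  row 14 [01110]: F1=1 F2=1 -> 0
  row 15 [01111]: F1=0 F2=1 (differ) -> 1
  row 16 [10000]: F1=1 F2=1 -> 0
  row 17 [10001]: F1=1 F2=1 -> 0
  row 18 [10010]: F1=1 F2=0 (differ) -> 1
  row 19 [10011]: F1=1 F2=1 -> 0
  row 20 [10100]: F1=1 F2=1 -> 0
  row 21 [10101]: F1=1 F2=1 -> 0
  row 22 [10110]: F1=1 F2=1 -> 0
  row 23 [10111]: F1=1 F2=1 -> 0
  row 24 [11000]: F1=1 F2=1 -> 0
  row 25 [11001]: F1=1 F2=1 -> 0
  row 26 [11010]: F1=1 F2=0 (differ) -> 1
  row 27 [11011]: F1=1 F2=1 -> 0
  row 28 [11100]: F1=1 F2=1 -> 0
  row 29 [11101]: F1=1 F2=1 -> 0
  row 30 [11110]: F1=1 F2=1 -> 0
  row 31 [11111]: F1=1 F2=1 -> 0
Full result column, 8 rows per line (p,q fixed per line; r,s,t runs 000..111 left to right):
  rows 0-7 [p,q=00]: 00100000  (ones: 1)
  rows 8-15 [p,q=01]: 01110101  (ones: 5)
  rows 16-23 [p,q=10]: 00100000  (ones: 1)
  rows 24-31 [p,q=11]: 00100000  (ones: 1)
Disagreements = 1+5+1+1 = 8

8


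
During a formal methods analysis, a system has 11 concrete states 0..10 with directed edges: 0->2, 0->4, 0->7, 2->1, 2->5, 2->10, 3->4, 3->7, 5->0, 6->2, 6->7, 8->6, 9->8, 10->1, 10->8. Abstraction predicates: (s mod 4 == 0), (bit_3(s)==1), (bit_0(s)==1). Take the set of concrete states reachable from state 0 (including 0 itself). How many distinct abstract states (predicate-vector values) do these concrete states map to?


BFS from 0:
Concrete reachable: {0, 1, 2, 4, 5, 6, 7, 8, 10}
Abstract via predicates (s mod 4 == 0), (bit_3(s)==1), (bit_0(s)==1):
  (0,0,0) <- {2, 6}
  (0,0,1) <- {1, 5, 7}
  (0,1,0) <- {10}
  (1,0,0) <- {0, 4}
  (1,1,0) <- {8}
Distinct abstract states = 5

5


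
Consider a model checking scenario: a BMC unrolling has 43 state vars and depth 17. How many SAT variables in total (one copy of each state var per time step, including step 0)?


BMC unrolls to depth k, creating one copy of each state var for steps 0..k.
Step count = 17 + 1 = 18 (steps 0 through 17)
Vars per step = 43
Total = 43 * 18 = 774

774


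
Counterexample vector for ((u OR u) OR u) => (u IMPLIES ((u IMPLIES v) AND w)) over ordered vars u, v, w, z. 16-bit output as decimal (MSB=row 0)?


F1 = ((u OR u) OR u)
F2 = (u IMPLIES ((u IMPLIES v) AND w))
Counterexample to F1=>F2 is where F1=1 and F2=0.
Evaluate each row (bits = u,v,w,z, MSB first):
  row 0 [0000]: F1=0 F2=1 -> F1&~F2 -> 0
  row 1 [0001]: F1=0 F2=1 -> F1&~F2 -> 0
  row 2 [0010]: F1=0 F2=1 -> F1&~F2 -> 0
  row 3 [0011]: F1=0 F2=1 -> F1&~F2 -> 0
  row 4 [0100]: F1=0 F2=1 -> F1&~F2 -> 0
  row 5 [0101]: F1=0 F2=1 -> F1&~F2 -> 0
  row 6 [0110]: F1=0 F2=1 -> F1&~F2 -> 0
  row 7 [0111]: F1=0 F2=1 -> F1&~F2 -> 0
  row 8 [1000]: F1=1 F2=0 -> F1&~F2 -> 1
  row 9 [1001]: F1=1 F2=0 -> F1&~F2 -> 1
  row 10 [1010]: F1=1 F2=0 -> F1&~F2 -> 1
  row 11 [1011]: F1=1 F2=0 -> F1&~F2 -> 1
  row 12 [1100]: F1=1 F2=0 -> F1&~F2 -> 1
  row 13 [1101]: F1=1 F2=0 -> F1&~F2 -> 1
  row 14 [1110]: F1=1 F2=1 -> F1&~F2 -> 0
  row 15 [1111]: F1=1 F2=1 -> F1&~F2 -> 0
Full result column, 4 rows per line (u,v fixed per line; w,z runs 00..11 left to right):
  rows 0-3 [u,v=00]: 0000  = hex 0
  rows 4-7 [u,v=01]: 0000  = hex 0
  rows 8-11 [u,v=10]: 1111  = hex F
  rows 12-15 [u,v=11]: 1100  = hex C
Counterexample vector (row 0 .. row 15) = 0000000011111100
Output column grouped in 4s = 0000 0000 1111 1100 = 0x00FC
Convert to decimal digit by digit (value = value*16 + digit):
  0 -> 0
  0*16 + 0 = 0
  0*16 + 15 (F) = 15
  15*16 + 12 (C) = 252
Decimal = 252

252


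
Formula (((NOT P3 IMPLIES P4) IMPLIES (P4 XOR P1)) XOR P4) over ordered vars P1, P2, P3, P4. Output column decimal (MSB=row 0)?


Formula: (((NOT P3 IMPLIES P4) IMPLIES (P4 XOR P1)) XOR P4) over P1, P2, P3, P4 (16 rows)
Evaluate each row (bits = P1,P2,P3,P4, MSB first):
  row 0 [0000]: (((NOT 0 IMPLIES 0) IMPLIES (0 XOR 0)) XOR 0) -> 1
  row 1 [0001]: (((NOT 0 IMPLIES 1) IMPLIES (1 XOR 0)) XOR 1) -> 0
  row 2 [0010]: (((NOT 1 IMPLIES 0) IMPLIES (0 XOR 0)) XOR 0) -> 0
  row 3 [0011]: (((NOT 1 IMPLIES 1) IMPLIES (1 XOR 0)) XOR 1) -> 0
  row 4 [0100]: (((NOT 0 IMPLIES 0) IMPLIES (0 XOR 0)) XOR 0) -> 1
  row 5 [0101]: (((NOT 0 IMPLIES 1) IMPLIES (1 XOR 0)) XOR 1) -> 0
  row 6 [0110]: (((NOT 1 IMPLIES 0) IMPLIES (0 XOR 0)) XOR 0) -> 0
  row 7 [0111]: (((NOT 1 IMPLIES 1) IMPLIES (1 XOR 0)) XOR 1) -> 0
  row 8 [1000]: (((NOT 0 IMPLIES 0) IMPLIES (0 XOR 1)) XOR 0) -> 1
  row 9 [1001]: (((NOT 0 IMPLIES 1) IMPLIES (1 XOR 1)) XOR 1) -> 1
  row 10 [1010]: (((NOT 1 IMPLIES 0) IMPLIES (0 XOR 1)) XOR 0) -> 1
  row 11 [1011]: (((NOT 1 IMPLIES 1) IMPLIES (1 XOR 1)) XOR 1) -> 1
  row 12 [1100]: (((NOT 0 IMPLIES 0) IMPLIES (0 XOR 1)) XOR 0) -> 1
  row 13 [1101]: (((NOT 0 IMPLIES 1) IMPLIES (1 XOR 1)) XOR 1) -> 1
  row 14 [1110]: (((NOT 1 IMPLIES 0) IMPLIES (0 XOR 1)) XOR 0) -> 1
  row 15 [1111]: (((NOT 1 IMPLIES 1) IMPLIES (1 XOR 1)) XOR 1) -> 1
Full result column, 4 rows per line (P1,P2 fixed per line; P3,P4 runs 00..11 left to right):
  rows 0-3 [P1,P2=00]: 1000  = hex 8
  rows 4-7 [P1,P2=01]: 1000  = hex 8
  rows 8-11 [P1,P2=10]: 1111  = hex F
  rows 12-15 [P1,P2=11]: 1111  = hex F
Output column (row 0 .. row 15) = 1000100011111111
Output column grouped in 4s = 1000 1000 1111 1111 = 0x88FF
Convert to decimal digit by digit (value = value*16 + digit):
  8 -> 8
  8*16 + 8 = 136
  136*16 + 15 (F) = 2191
  2191*16 + 15 (F) = 35071
Decimal = 35071

35071


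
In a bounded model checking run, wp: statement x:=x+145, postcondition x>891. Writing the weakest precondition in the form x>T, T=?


Formula: wp(x:=E, P) = P[E/x] (substitute E for x in postcondition)
Step 1: Postcondition: x>891
Step 2: Substitute x+145 for x: x+145>891
Step 3: Solve for x: x > 891-145 = 746

746


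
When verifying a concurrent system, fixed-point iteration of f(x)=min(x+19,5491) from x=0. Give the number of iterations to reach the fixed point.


Step 1: x=0, cap=5491, increment=19
Step 2: x grows by 19 each step until capped at 5491; fixed point is x=5491
Step 3: iterations = ceil(5491/19) = 289

289


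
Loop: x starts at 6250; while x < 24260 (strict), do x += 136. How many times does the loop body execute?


Step 1: x goes from 6250 toward 24260 by 136; the body runs while x<24260, so iterations = ceil((bound-start)/step)
Step 2: Distance=18010
Step 3: ceil(18010/136)=133

133


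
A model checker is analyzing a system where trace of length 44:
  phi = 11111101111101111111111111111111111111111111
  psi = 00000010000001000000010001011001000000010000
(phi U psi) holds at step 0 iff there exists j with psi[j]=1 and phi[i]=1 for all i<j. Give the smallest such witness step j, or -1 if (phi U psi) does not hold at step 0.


(phi U psi) at 0: need smallest j with psi[j]=1 and phi[i]=1 for all i in [0,j).
Scan from step 0:
  step 0: phi=1, psi=0 -> continue
  step 1: phi=1, psi=0 -> continue
  step 2: phi=1, psi=0 -> continue
  step 3: phi=1, psi=0 -> continue
  step 6: psi=1 and phi held for [0,6) -> witness found
Witness step = 6

6


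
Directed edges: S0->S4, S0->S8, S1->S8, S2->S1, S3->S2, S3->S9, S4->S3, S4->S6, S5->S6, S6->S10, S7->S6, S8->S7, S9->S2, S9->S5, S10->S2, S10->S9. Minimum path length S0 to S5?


BFS layer-by-layer from S0:
  dist 0: {S0}
  dist 1: {S4, S8}
  dist 2: {S3, S6, S7}
  dist 3: {S2, S9, S10}
  dist 4: {S1, S5}
  -> S5 reached at distance 4
Shortest path length = 4

4


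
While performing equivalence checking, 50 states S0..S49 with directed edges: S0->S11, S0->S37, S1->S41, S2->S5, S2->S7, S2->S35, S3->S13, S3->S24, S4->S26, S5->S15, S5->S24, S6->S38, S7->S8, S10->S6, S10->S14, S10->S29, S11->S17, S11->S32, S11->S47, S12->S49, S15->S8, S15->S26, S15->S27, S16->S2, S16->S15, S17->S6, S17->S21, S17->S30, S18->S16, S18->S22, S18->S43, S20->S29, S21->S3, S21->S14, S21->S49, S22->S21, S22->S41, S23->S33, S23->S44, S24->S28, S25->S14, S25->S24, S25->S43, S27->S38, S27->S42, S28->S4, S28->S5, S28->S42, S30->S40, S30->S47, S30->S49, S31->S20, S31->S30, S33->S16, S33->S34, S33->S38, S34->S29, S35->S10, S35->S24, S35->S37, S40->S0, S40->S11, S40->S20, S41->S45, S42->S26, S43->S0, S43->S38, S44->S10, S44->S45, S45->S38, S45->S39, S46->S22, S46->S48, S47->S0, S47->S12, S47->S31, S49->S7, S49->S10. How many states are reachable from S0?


BFS from S0:
  layer 0: {S0}
  layer 1: {S11, S37}
  layer 2: {S17, S32, S47}
  layer 3: {S6, S12, S21, S30, S31}
  layer 4: {S3, S14, S20, S38, S40, S49}
  layer 5: {S7, S10, S13, S24, S29}
  layer 6: {S8, S28}
  layer 7: {S4, S5, S42}
  layer 8: {S15, S26}
  layer 9: {S27}
Reachable set: {S0, S3, S4, S5, S6, S7, S8, S10, S11, S12, S13, S14, S15, S17, S20, S21, S24, S26, S27, S28, S29, S30, S31, S32, S37, S38, S40, S42, S47, S49}
Count = 30

30


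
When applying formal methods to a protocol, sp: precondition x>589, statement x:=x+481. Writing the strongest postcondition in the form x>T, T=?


Formula: sp(P, x:=E) = exists old_x. (x = E[old_x/x]) AND P[old_x/x] (old_x is the value of x before the assignment; eliminate old_x by solving x = E[old_x/x] for old_x)
Step 1: Precondition P: x>589, i.e. old_x > 589
Step 2: Assignment gives x = old_x + 481, so old_x = x - 481
Step 3: Substitute into P: x - 481 > 589
Step 4: Simplify: x > 589+481 = 1070

1070


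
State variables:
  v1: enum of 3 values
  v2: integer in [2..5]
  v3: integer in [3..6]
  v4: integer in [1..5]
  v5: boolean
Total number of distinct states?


State space = product of domain sizes of all variables.
Domain sizes:
  v1 (enum of 3 values): 3
  v2 (integer in [2..5]): 4
  v3 (integer in [3..6]): 4
  v4 (integer in [1..5]): 5
  v5 (boolean): 2
Product = 3 * 4 * 4 * 5 * 2 = 480

480


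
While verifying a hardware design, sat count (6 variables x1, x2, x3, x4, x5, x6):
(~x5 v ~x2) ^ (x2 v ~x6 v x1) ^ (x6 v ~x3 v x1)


CNF with 3 clauses over 6 vars (64 assignments).
An assignment satisfies CNF iff every clause has >=1 true literal.
Check each row (bits = x1,x2,x3,x4,x5,x6; clause T/F shown):
  row 0 [000000]: clauses=TTT -> 1
  row 1 [000001]: clauses=TFT -> 0
  row 2 [000010]: clauses=TTT -> 1
  row 3 [000011]: clauses=TFT -> 0
  row 4 [000100]: clauses=TTT -> 1
  (every remaining row is evaluated the same way; all 64 results are listed next)
Full result column, 8 rows per line (x1,x2,x3 fixed per line; x4,x5,x6 runs 000..111 left to right):
  rows 0-7 [x1,x2,x3=000]: 10101010  (ones: 4)
  rows 8-15 [x1,x2,x3=001]: 00000000  (ones: 0)
  rows 16-23 [x1,x2,x3=010]: 11001100  (ones: 4)
  rows 24-31 [x1,x2,x3=011]: 01000100  (ones: 2)
  rows 32-39 [x1,x2,x3=100]: 11111111  (ones: 8)
  rows 40-47 [x1,x2,x3=101]: 11111111  (ones: 8)
  rows 48-55 [x1,x2,x3=110]: 11001100  (ones: 4)
  rows 56-63 [x1,x2,x3=111]: 11001100  (ones: 4)
Satisfying assignments = 4+0+4+2+8+8+4+4 = 34

34


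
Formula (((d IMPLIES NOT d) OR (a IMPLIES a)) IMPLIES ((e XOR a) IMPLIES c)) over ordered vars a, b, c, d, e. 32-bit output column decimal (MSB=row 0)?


Formula: (((d IMPLIES NOT d) OR (a IMPLIES a)) IMPLIES ((e XOR a) IMPLIES c)) over a, b, c, d, e (32 rows)
Evaluate each row (bits = a,b,c,d,e, MSB first):
  row 0 [00000]: (((0 IMPLIES NOT 0) OR (0 IMPLIES 0)) IMPLIES ((0 XOR 0) IMPLIES 0)) -> 1
  row 1 [00001]: (((0 IMPLIES NOT 0) OR (0 IMPLIES 0)) IMPLIES ((1 XOR 0) IMPLIES 0)) -> 0
  row 2 [00010]: (((1 IMPLIES NOT 1) OR (0 IMPLIES 0)) IMPLIES ((0 XOR 0) IMPLIES 0)) -> 1
  row 3 [00011]: (((1 IMPLIES NOT 1) OR (0 IMPLIES 0)) IMPLIES ((1 XOR 0) IMPLIES 0)) -> 0
  row 4 [00100]: (((0 IMPLIES NOT 0) OR (0 IMPLIES 0)) IMPLIES ((0 XOR 0) IMPLIES 1)) -> 1
  row 5 [00101]: (((0 IMPLIES NOT 0) OR (0 IMPLIES 0)) IMPLIES ((1 XOR 0) IMPLIES 1)) -> 1
  row 6 [00110]: (((1 IMPLIES NOT 1) OR (0 IMPLIES 0)) IMPLIES ((0 XOR 0) IMPLIES 1)) -> 1
  row 7 [00111]: (((1 IMPLIES NOT 1) OR (0 IMPLIES 0)) IMPLIES ((1 XOR 0) IMPLIES 1)) -> 1
  row 8 [01000]: (((0 IMPLIES NOT 0) OR (0 IMPLIES 0)) IMPLIES ((0 XOR 0) IMPLIES 0)) -> 1
  row 9 [01001]: (((0 IMPLIES NOT 0) OR (0 IMPLIES 0)) IMPLIES ((1 XOR 0) IMPLIES 0)) -> 0
  row 10 [01010]: (((1 IMPLIES NOT 1) OR (0 IMPLIES 0)) IMPLIES ((0 XOR 0) IMPLIES 0)) -> 1
  row 11 [01011]: (((1 IMPLIES NOT 1) OR (0 IMPLIES 0)) IMPLIES ((1 XOR 0) IMPLIES 0)) -> 0
  row 12 [01100]: (((0 IMPLIES NOT 0) OR (0 IMPLIES 0)) IMPLIES ((0 XOR 0) IMPLIES 1)) -> 1
  row 13 [01101]: (((0 IMPLIES NOT 0) OR (0 IMPLIES 0)) IMPLIES ((1 XOR 0) IMPLIES 1)) -> 1
  row 14 [01110]: (((1 IMPLIES NOT 1) OR (0 IMPLIES 0)) IMPLIES ((0 XOR 0) IMPLIES 1)) -> 1
  row 15 [01111]: (((1 IMPLIES NOT 1) OR (0 IMPLIES 0)) IMPLIES ((1 XOR 0) IMPLIES 1)) -> 1
  row 16 [10000]: (((0 IMPLIES NOT 0) OR (1 IMPLIES 1)) IMPLIES ((0 XOR 1) IMPLIES 0)) -> 0
  row 17 [10001]: (((0 IMPLIES NOT 0) OR (1 IMPLIES 1)) IMPLIES ((1 XOR 1) IMPLIES 0)) -> 1
  row 18 [10010]: (((1 IMPLIES NOT 1) OR (1 IMPLIES 1)) IMPLIES ((0 XOR 1) IMPLIES 0)) -> 0
  row 19 [10011]: (((1 IMPLIES NOT 1) OR (1 IMPLIES 1)) IMPLIES ((1 XOR 1) IMPLIES 0)) -> 1
  row 20 [10100]: (((0 IMPLIES NOT 0) OR (1 IMPLIES 1)) IMPLIES ((0 XOR 1) IMPLIES 1)) -> 1
  row 21 [10101]: (((0 IMPLIES NOT 0) OR (1 IMPLIES 1)) IMPLIES ((1 XOR 1) IMPLIES 1)) -> 1
  row 22 [10110]: (((1 IMPLIES NOT 1) OR (1 IMPLIES 1)) IMPLIES ((0 XOR 1) IMPLIES 1)) -> 1
  row 23 [10111]: (((1 IMPLIES NOT 1) OR (1 IMPLIES 1)) IMPLIES ((1 XOR 1) IMPLIES 1)) -> 1
  row 24 [11000]: (((0 IMPLIES NOT 0) OR (1 IMPLIES 1)) IMPLIES ((0 XOR 1) IMPLIES 0)) -> 0
  row 25 [11001]: (((0 IMPLIES NOT 0) OR (1 IMPLIES 1)) IMPLIES ((1 XOR 1) IMPLIES 0)) -> 1
  row 26 [11010]: (((1 IMPLIES NOT 1) OR (1 IMPLIES 1)) IMPLIES ((0 XOR 1) IMPLIES 0)) -> 0
  row 27 [11011]: (((1 IMPLIES NOT 1) OR (1 IMPLIES 1)) IMPLIES ((1 XOR 1) IMPLIES 0)) -> 1
  row 28 [11100]: (((0 IMPLIES NOT 0) OR (1 IMPLIES 1)) IMPLIES ((0 XOR 1) IMPLIES 1)) -> 1
  row 29 [11101]: (((0 IMPLIES NOT 0) OR (1 IMPLIES 1)) IMPLIES ((1 XOR 1) IMPLIES 1)) -> 1
  row 30 [11110]: (((1 IMPLIES NOT 1) OR (1 IMPLIES 1)) IMPLIES ((0 XOR 1) IMPLIES 1)) -> 1
  row 31 [11111]: (((1 IMPLIES NOT 1) OR (1 IMPLIES 1)) IMPLIES ((1 XOR 1) IMPLIES 1)) -> 1
Full result column, 4 rows per line (a,b,c fixed per line; d,e runs 00..11 left to right):
  rows 0-3 [a,b,c=000]: 1010  = hex A
  rows 4-7 [a,b,c=001]: 1111  = hex F
  rows 8-11 [a,b,c=010]: 1010  = hex A
  rows 12-15 [a,b,c=011]: 1111  = hex F
  rows 16-19 [a,b,c=100]: 0101  = hex 5
  rows 20-23 [a,b,c=101]: 1111  = hex F
  rows 24-27 [a,b,c=110]: 0101  = hex 5
  rows 28-31 [a,b,c=111]: 1111  = hex F
Output column (row 0 .. row 31) = 10101111101011110101111101011111
Output column grouped in 4s = 1010 1111 1010 1111 0101 1111 0101 1111 = 0xAFAF5F5F
Convert to decimal digit by digit (value = value*16 + digit):
  A -> 10
  10*16 + 15 (F) = 175
  175*16 + 10 (A) = 2810
  2810*16 + 15 (F) = 44975
  44975*16 + 5 = 719605
  719605*16 + 15 (F) = 11513695
  11513695*16 + 5 = 184219125
  184219125*16 + 15 (F) = 2947506015
Decimal = 2947506015

2947506015


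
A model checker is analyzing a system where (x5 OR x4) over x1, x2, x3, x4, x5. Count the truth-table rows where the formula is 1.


Formula: (x5 OR x4) over 5 vars (32 rows)
Evaluate each row (x1, x2, x3, x4, x5 as bits, MSB first):
  row 0 [00000]: (0 OR 0) -> 0
  row 1 [00001]: (1 OR 0) -> 1
  row 2 [00010]: (0 OR 1) -> 1
  row 3 [00011]: (1 OR 1) -> 1
  row 4 [00100]: (0 OR 0) -> 0
  row 5 [00101]: (1 OR 0) -> 1
  row 6 [00110]: (0 OR 1) -> 1
  row 7 [00111]: (1 OR 1) -> 1
  row 8 [01000]: (0 OR 0) -> 0
  row 9 [01001]: (1 OR 0) -> 1
  row 10 [01010]: (0 OR 1) -> 1
  row 11 [01011]: (1 OR 1) -> 1
  row 12 [01100]: (0 OR 0) -> 0
  row 13 [01101]: (1 OR 0) -> 1
  row 14 [01110]: (0 OR 1) -> 1
  row 15 [01111]: (1 OR 1) -> 1
  row 16 [10000]: (0 OR 0) -> 0
  row 17 [10001]: (1 OR 0) -> 1
  row 18 [10010]: (0 OR 1) -> 1
  row 19 [10011]: (1 OR 1) -> 1
  row 20 [10100]: (0 OR 0) -> 0
  row 21 [10101]: (1 OR 0) -> 1
  row 22 [10110]: (0 OR 1) -> 1
  row 23 [10111]: (1 OR 1) -> 1
  row 24 [11000]: (0 OR 0) -> 0
  row 25 [11001]: (1 OR 0) -> 1
  row 26 [11010]: (0 OR 1) -> 1
  row 27 [11011]: (1 OR 1) -> 1
  row 28 [11100]: (0 OR 0) -> 0
  row 29 [11101]: (1 OR 0) -> 1
  row 30 [11110]: (0 OR 1) -> 1
  row 31 [11111]: (1 OR 1) -> 1
Full result column, 8 rows per line (x1,x2 fixed per line; x3,x4,x5 runs 000..111 left to right):
  rows 0-7 [x1,x2=00]: 01110111  (ones: 6)
  rows 8-15 [x1,x2=01]: 01110111  (ones: 6)
  rows 16-23 [x1,x2=10]: 01110111  (ones: 6)
  rows 24-31 [x1,x2=11]: 01110111  (ones: 6)
Count of 1-rows = 6+6+6+6 = 24

24


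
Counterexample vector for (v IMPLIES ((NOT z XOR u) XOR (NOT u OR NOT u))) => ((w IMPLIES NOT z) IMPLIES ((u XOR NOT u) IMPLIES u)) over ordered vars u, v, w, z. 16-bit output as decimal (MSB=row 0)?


F1 = (v IMPLIES ((NOT z XOR u) XOR (NOT u OR NOT u)))
F2 = ((w IMPLIES NOT z) IMPLIES ((u XOR NOT u) IMPLIES u))
Counterexample to F1=>F2 is where F1=1 and F2=0.
Evaluate each row (bits = u,v,w,z, MSB first):
  row 0 [0000]: F1=1 F2=0 -> F1&~F2 -> 1
  row 1 [0001]: F1=1 F2=0 -> F1&~F2 -> 1
  row 2 [0010]: F1=1 F2=0 -> F1&~F2 -> 1
  row 3 [0011]: F1=1 F2=1 -> F1&~F2 -> 0
  row 4 [0100]: F1=0 F2=0 -> F1&~F2 -> 0
  row 5 [0101]: F1=1 F2=0 -> F1&~F2 -> 1
  row 6 [0110]: F1=0 F2=0 -> F1&~F2 -> 0
  row 7 [0111]: F1=1 F2=1 -> F1&~F2 -> 0
  row 8 [1000]: F1=1 F2=1 -> F1&~F2 -> 0
  row 9 [1001]: F1=1 F2=1 -> F1&~F2 -> 0
  row 10 [1010]: F1=1 F2=1 -> F1&~F2 -> 0
  row 11 [1011]: F1=1 F2=1 -> F1&~F2 -> 0
  row 12 [1100]: F1=0 F2=1 -> F1&~F2 -> 0
  row 13 [1101]: F1=1 F2=1 -> F1&~F2 -> 0
  row 14 [1110]: F1=0 F2=1 -> F1&~F2 -> 0
  row 15 [1111]: F1=1 F2=1 -> F1&~F2 -> 0
Full result column, 4 rows per line (u,v fixed per line; w,z runs 00..11 left to right):
  rows 0-3 [u,v=00]: 1110  = hex E
  rows 4-7 [u,v=01]: 0100  = hex 4
  rows 8-11 [u,v=10]: 0000  = hex 0
  rows 12-15 [u,v=11]: 0000  = hex 0
Counterexample vector (row 0 .. row 15) = 1110010000000000
Output column grouped in 4s = 1110 0100 0000 0000 = 0xE400
Convert to decimal digit by digit (value = value*16 + digit):
  E -> 14
  14*16 + 4 = 228
  228*16 + 0 = 3648
  3648*16 + 0 = 58368
Decimal = 58368

58368


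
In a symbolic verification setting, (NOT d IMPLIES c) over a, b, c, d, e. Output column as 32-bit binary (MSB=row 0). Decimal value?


Formula: (NOT d IMPLIES c) over a, b, c, d, e (32 rows)
Evaluate each row (bits = a,b,c,d,e, MSB first):
  row 0 [00000]: (NOT 0 IMPLIES 0) -> 0
  row 1 [00001]: (NOT 0 IMPLIES 0) -> 0
  row 2 [00010]: (NOT 1 IMPLIES 0) -> 1
  row 3 [00011]: (NOT 1 IMPLIES 0) -> 1
  row 4 [00100]: (NOT 0 IMPLIES 1) -> 1
  row 5 [00101]: (NOT 0 IMPLIES 1) -> 1
  row 6 [00110]: (NOT 1 IMPLIES 1) -> 1
  row 7 [00111]: (NOT 1 IMPLIES 1) -> 1
  row 8 [01000]: (NOT 0 IMPLIES 0) -> 0
  row 9 [01001]: (NOT 0 IMPLIES 0) -> 0
  row 10 [01010]: (NOT 1 IMPLIES 0) -> 1
  row 11 [01011]: (NOT 1 IMPLIES 0) -> 1
  row 12 [01100]: (NOT 0 IMPLIES 1) -> 1
  row 13 [01101]: (NOT 0 IMPLIES 1) -> 1
  row 14 [01110]: (NOT 1 IMPLIES 1) -> 1
  row 15 [01111]: (NOT 1 IMPLIES 1) -> 1
  row 16 [10000]: (NOT 0 IMPLIES 0) -> 0
  row 17 [10001]: (NOT 0 IMPLIES 0) -> 0
  row 18 [10010]: (NOT 1 IMPLIES 0) -> 1
  row 19 [10011]: (NOT 1 IMPLIES 0) -> 1
  row 20 [10100]: (NOT 0 IMPLIES 1) -> 1
  row 21 [10101]: (NOT 0 IMPLIES 1) -> 1
  row 22 [10110]: (NOT 1 IMPLIES 1) -> 1
  row 23 [10111]: (NOT 1 IMPLIES 1) -> 1
  row 24 [11000]: (NOT 0 IMPLIES 0) -> 0
  row 25 [11001]: (NOT 0 IMPLIES 0) -> 0
  row 26 [11010]: (NOT 1 IMPLIES 0) -> 1
  row 27 [11011]: (NOT 1 IMPLIES 0) -> 1
  row 28 [11100]: (NOT 0 IMPLIES 1) -> 1
  row 29 [11101]: (NOT 0 IMPLIES 1) -> 1
  row 30 [11110]: (NOT 1 IMPLIES 1) -> 1
  row 31 [11111]: (NOT 1 IMPLIES 1) -> 1
Full result column, 4 rows per line (a,b,c fixed per line; d,e runs 00..11 left to right):
  rows 0-3 [a,b,c=000]: 0011  = hex 3
  rows 4-7 [a,b,c=001]: 1111  = hex F
  rows 8-11 [a,b,c=010]: 0011  = hex 3
  rows 12-15 [a,b,c=011]: 1111  = hex F
  rows 16-19 [a,b,c=100]: 0011  = hex 3
  rows 20-23 [a,b,c=101]: 1111  = hex F
  rows 24-27 [a,b,c=110]: 0011  = hex 3
  rows 28-31 [a,b,c=111]: 1111  = hex F
Output column (row 0 .. row 31) = 00111111001111110011111100111111
Output column grouped in 4s = 0011 1111 0011 1111 0011 1111 0011 1111 = 0x3F3F3F3F
Convert to decimal digit by digit (value = value*16 + digit):
  3 -> 3
  3*16 + 15 (F) = 63
  63*16 + 3 = 1011
  1011*16 + 15 (F) = 16191
  16191*16 + 3 = 259059
  259059*16 + 15 (F) = 4144959
  4144959*16 + 3 = 66319347
  66319347*16 + 15 (F) = 1061109567
Decimal = 1061109567

1061109567


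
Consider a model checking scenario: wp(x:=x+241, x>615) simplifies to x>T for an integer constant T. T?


Formula: wp(x:=E, P) = P[E/x] (substitute E for x in postcondition)
Step 1: Postcondition: x>615
Step 2: Substitute x+241 for x: x+241>615
Step 3: Solve for x: x > 615-241 = 374

374


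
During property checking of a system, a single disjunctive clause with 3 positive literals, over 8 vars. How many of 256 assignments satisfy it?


Step 1: Total=2^8=256
Step 2: Unsat when all 3 false: 2^5=32
Step 3: Sat=256-32=224

224


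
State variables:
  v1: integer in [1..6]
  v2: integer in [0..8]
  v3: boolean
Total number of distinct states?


State space = product of domain sizes of all variables.
Domain sizes:
  v1 (integer in [1..6]): 6
  v2 (integer in [0..8]): 9
  v3 (boolean): 2
Product = 6 * 9 * 2 = 108

108


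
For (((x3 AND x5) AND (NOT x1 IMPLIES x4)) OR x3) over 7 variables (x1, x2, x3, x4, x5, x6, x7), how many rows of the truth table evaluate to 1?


Formula: (((x3 AND x5) AND (NOT x1 IMPLIES x4)) OR x3) over 7 vars (128 rows)
Evaluate each row (x1, x2, x3, x4, x5, x6, x7 as bits, MSB first):
  row 0 [0000000]: (((0 AND 0) AND (NOT 0 IMPLIES 0)) OR 0) -> 0
  row 1 [0000001]: (((0 AND 0) AND (NOT 0 IMPLIES 0)) OR 0) -> 0
  row 2 [0000010]: (((0 AND 0) AND (NOT 0 IMPLIES 0)) OR 0) -> 0
  row 3 [0000011]: (((0 AND 0) AND (NOT 0 IMPLIES 0)) OR 0) -> 0
  row 4 [0000100]: (((0 AND 1) AND (NOT 0 IMPLIES 0)) OR 0) -> 0
  (every remaining row is evaluated the same way; all 128 results are listed next)
Full result column, 8 rows per line (x1,x2,x3,x4 fixed per line; x5,x6,x7 runs 000..111 left to right):
  rows 0-7 [x1,x2,x3,x4=0000]: 00000000  (ones: 0)
  rows 8-15 [x1,x2,x3,x4=0001]: 00000000  (ones: 0)
  rows 16-23 [x1,x2,x3,x4=0010]: 11111111  (ones: 8)
  rows 24-31 [x1,x2,x3,x4=0011]: 11111111  (ones: 8)
  rows 32-39 [x1,x2,x3,x4=0100]: 00000000  (ones: 0)
  rows 40-47 [x1,x2,x3,x4=0101]: 00000000  (ones: 0)
  rows 48-55 [x1,x2,x3,x4=0110]: 11111111  (ones: 8)
  rows 56-63 [x1,x2,x3,x4=0111]: 11111111  (ones: 8)
  rows 64-71 [x1,x2,x3,x4=1000]: 00000000  (ones: 0)
  rows 72-79 [x1,x2,x3,x4=1001]: 00000000  (ones: 0)
  rows 80-87 [x1,x2,x3,x4=1010]: 11111111  (ones: 8)
  rows 88-95 [x1,x2,x3,x4=1011]: 11111111  (ones: 8)
  rows 96-103 [x1,x2,x3,x4=1100]: 00000000  (ones: 0)
  rows 104-111 [x1,x2,x3,x4=1101]: 00000000  (ones: 0)
  rows 112-119 [x1,x2,x3,x4=1110]: 11111111  (ones: 8)
  rows 120-127 [x1,x2,x3,x4=1111]: 11111111  (ones: 8)
Count of 1-rows = 0+0+8+8+0+0+8+8+0+0+8+8+0+0+8+8 = 64

64


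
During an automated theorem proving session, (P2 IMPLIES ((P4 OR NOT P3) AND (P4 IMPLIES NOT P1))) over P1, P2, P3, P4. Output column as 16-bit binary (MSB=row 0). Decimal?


Formula: (P2 IMPLIES ((P4 OR NOT P3) AND (P4 IMPLIES NOT P1))) over P1, P2, P3, P4 (16 rows)
Evaluate each row (bits = P1,P2,P3,P4, MSB first):
  row 0 [0000]: (0 IMPLIES ((0 OR NOT 0) AND (0 IMPLIES NOT 0))) -> 1
  row 1 [0001]: (0 IMPLIES ((1 OR NOT 0) AND (1 IMPLIES NOT 0))) -> 1
  row 2 [0010]: (0 IMPLIES ((0 OR NOT 1) AND (0 IMPLIES NOT 0))) -> 1
  row 3 [0011]: (0 IMPLIES ((1 OR NOT 1) AND (1 IMPLIES NOT 0))) -> 1
  row 4 [0100]: (1 IMPLIES ((0 OR NOT 0) AND (0 IMPLIES NOT 0))) -> 1
  row 5 [0101]: (1 IMPLIES ((1 OR NOT 0) AND (1 IMPLIES NOT 0))) -> 1
  row 6 [0110]: (1 IMPLIES ((0 OR NOT 1) AND (0 IMPLIES NOT 0))) -> 0
  row 7 [0111]: (1 IMPLIES ((1 OR NOT 1) AND (1 IMPLIES NOT 0))) -> 1
  row 8 [1000]: (0 IMPLIES ((0 OR NOT 0) AND (0 IMPLIES NOT 1))) -> 1
  row 9 [1001]: (0 IMPLIES ((1 OR NOT 0) AND (1 IMPLIES NOT 1))) -> 1
  row 10 [1010]: (0 IMPLIES ((0 OR NOT 1) AND (0 IMPLIES NOT 1))) -> 1
  row 11 [1011]: (0 IMPLIES ((1 OR NOT 1) AND (1 IMPLIES NOT 1))) -> 1
  row 12 [1100]: (1 IMPLIES ((0 OR NOT 0) AND (0 IMPLIES NOT 1))) -> 1
  row 13 [1101]: (1 IMPLIES ((1 OR NOT 0) AND (1 IMPLIES NOT 1))) -> 0
  row 14 [1110]: (1 IMPLIES ((0 OR NOT 1) AND (0 IMPLIES NOT 1))) -> 0
  row 15 [1111]: (1 IMPLIES ((1 OR NOT 1) AND (1 IMPLIES NOT 1))) -> 0
Full result column, 4 rows per line (P1,P2 fixed per line; P3,P4 runs 00..11 left to right):
  rows 0-3 [P1,P2=00]: 1111  = hex F
  rows 4-7 [P1,P2=01]: 1101  = hex D
  rows 8-11 [P1,P2=10]: 1111  = hex F
  rows 12-15 [P1,P2=11]: 1000  = hex 8
Output column (row 0 .. row 15) = 1111110111111000
Output column grouped in 4s = 1111 1101 1111 1000 = 0xFDF8
Convert to decimal digit by digit (value = value*16 + digit):
  F -> 15
  15*16 + 13 (D) = 253
  253*16 + 15 (F) = 4063
  4063*16 + 8 = 65016
Decimal = 65016

65016


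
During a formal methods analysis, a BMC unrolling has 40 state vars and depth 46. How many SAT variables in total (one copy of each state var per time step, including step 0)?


BMC unrolls to depth k, creating one copy of each state var for steps 0..k.
Step count = 46 + 1 = 47 (steps 0 through 46)
Vars per step = 40
Total = 40 * 47 = 1880

1880


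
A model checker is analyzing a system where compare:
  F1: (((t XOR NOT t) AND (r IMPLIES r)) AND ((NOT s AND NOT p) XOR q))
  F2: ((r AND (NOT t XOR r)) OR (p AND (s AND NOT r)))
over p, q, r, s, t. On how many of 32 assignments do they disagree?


F1 = (((t XOR NOT t) AND (r IMPLIES r)) AND ((NOT s AND NOT p) XOR q))
F2 = ((r AND (NOT t XOR r)) OR (p AND (s AND NOT r)))
Evaluate both on each of 32 rows (bits = p,q,r,s,t):
  row 0 [00000]: F1=1 F2=0 (differ) -> 1
  row 1 [00001]: F1=1 F2=0 (differ) -> 1
  row 2 [00010]: F1=0 F2=0 -> 0
  row 3 [00011]: F1=0 F2=0 -> 0
  row 4 [00100]: F1=1 F2=0 (differ) -> 1
  row 5 [00101]: F1=1 F2=1 -> 0
  row 6 [00110]: F1=0 F2=0 -> 0
  row 7 [00111]: F1=0 F2=1 (differ) -> 1
  row 8 [01000]: F1=0 F2=0 -> 0
  row 9 [01001]: F1=0 F2=0 -> 0
  row 10 [01010]: F1=1 F2=0 (differ) -> 1
  row 11 [01011]: F1=1 F2=0 (differ) -> 1
  row 12 [01100]: F1=0 F2=0 -> 0
  row 13 [01101]: F1=0 F2=1 (differ) -> 1
  row 14 [01110]: F1=1 F2=0 (differ) -> 1
  row 15 [01111]: F1=1 F2=1 -> 0
  row 16 [10000]: F1=0 F2=0 -> 0
  row 17 [10001]: F1=0 F2=0 -> 0
  row 18 [10010]: F1=0 F2=1 (differ) -> 1
  row 19 [10011]: F1=0 F2=1 (differ) -> 1
  row 20 [10100]: F1=0 F2=0 -> 0
  row 21 [10101]: F1=0 F2=1 (differ) -> 1
  row 22 [10110]: F1=0 F2=0 -> 0
  row 23 [10111]: F1=0 F2=1 (differ) -> 1
  row 24 [11000]: F1=1 F2=0 (differ) -> 1
  row 25 [11001]: F1=1 F2=0 (differ) -> 1
  row 26 [11010]: F1=1 F2=1 -> 0
  row 27 [11011]: F1=1 F2=1 -> 0
  row 28 [11100]: F1=1 F2=0 (differ) -> 1
  row 29 [11101]: F1=1 F2=1 -> 0
  row 30 [11110]: F1=1 F2=0 (differ) -> 1
  row 31 [11111]: F1=1 F2=1 -> 0
Full result column, 8 rows per line (p,q fixed per line; r,s,t runs 000..111 left to right):
  rows 0-7 [p,q=00]: 11001001  (ones: 4)
  rows 8-15 [p,q=01]: 00110110  (ones: 4)
  rows 16-23 [p,q=10]: 00110101  (ones: 4)
  rows 24-31 [p,q=11]: 11001010  (ones: 4)
Disagreements = 4+4+4+4 = 16

16


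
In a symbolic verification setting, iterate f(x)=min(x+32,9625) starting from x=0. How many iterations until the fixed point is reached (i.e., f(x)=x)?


Step 1: x=0, cap=9625, increment=32
Step 2: x grows by 32 each step until capped at 9625; fixed point is x=9625
Step 3: iterations = ceil(9625/32) = 301

301


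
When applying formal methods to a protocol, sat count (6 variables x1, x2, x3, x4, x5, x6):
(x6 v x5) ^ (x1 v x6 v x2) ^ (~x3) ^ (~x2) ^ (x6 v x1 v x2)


CNF with 5 clauses over 6 vars (64 assignments).
An assignment satisfies CNF iff every clause has >=1 true literal.
Check each row (bits = x1,x2,x3,x4,x5,x6; clause T/F shown):
  row 0 [000000]: clauses=FFTTF -> 0
  row 1 [000001]: clauses=TTTTT -> 1
  row 2 [000010]: clauses=TFTTF -> 0
  row 3 [000011]: clauses=TTTTT -> 1
  row 4 [000100]: clauses=FFTTF -> 0
  (every remaining row is evaluated the same way; all 64 results are listed next)
Full result column, 8 rows per line (x1,x2,x3 fixed per line; x4,x5,x6 runs 000..111 left to right):
  rows 0-7 [x1,x2,x3=000]: 01010101  (ones: 4)
  rows 8-15 [x1,x2,x3=001]: 00000000  (ones: 0)
  rows 16-23 [x1,x2,x3=010]: 00000000  (ones: 0)
  rows 24-31 [x1,x2,x3=011]: 00000000  (ones: 0)
  rows 32-39 [x1,x2,x3=100]: 01110111  (ones: 6)
  rows 40-47 [x1,x2,x3=101]: 00000000  (ones: 0)
  rows 48-55 [x1,x2,x3=110]: 00000000  (ones: 0)
  rows 56-63 [x1,x2,x3=111]: 00000000  (ones: 0)
Satisfying assignments = 4+0+0+0+6+0+0+0 = 10

10


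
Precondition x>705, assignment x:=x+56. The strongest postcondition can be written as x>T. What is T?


Formula: sp(P, x:=E) = exists old_x. (x = E[old_x/x]) AND P[old_x/x] (old_x is the value of x before the assignment; eliminate old_x by solving x = E[old_x/x] for old_x)
Step 1: Precondition P: x>705, i.e. old_x > 705
Step 2: Assignment gives x = old_x + 56, so old_x = x - 56
Step 3: Substitute into P: x - 56 > 705
Step 4: Simplify: x > 705+56 = 761

761


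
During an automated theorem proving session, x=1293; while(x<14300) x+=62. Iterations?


Step 1: x goes from 1293 toward 14300 by 62; the body runs while x<14300, so iterations = ceil((bound-start)/step)
Step 2: Distance=13007
Step 3: ceil(13007/62)=210

210


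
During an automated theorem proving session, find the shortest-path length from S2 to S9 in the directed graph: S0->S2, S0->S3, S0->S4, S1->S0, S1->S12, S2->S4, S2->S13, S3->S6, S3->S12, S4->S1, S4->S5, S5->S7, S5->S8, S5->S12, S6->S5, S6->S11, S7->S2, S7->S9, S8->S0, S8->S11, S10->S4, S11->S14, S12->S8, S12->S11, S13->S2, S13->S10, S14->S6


BFS layer-by-layer from S2:
  dist 0: {S2}
  dist 1: {S4, S13}
  dist 2: {S1, S5, S10}
  dist 3: {S0, S7, S8, S12}
  dist 4: {S3, S9, S11}
  -> S9 reached at distance 4
Shortest path length = 4

4


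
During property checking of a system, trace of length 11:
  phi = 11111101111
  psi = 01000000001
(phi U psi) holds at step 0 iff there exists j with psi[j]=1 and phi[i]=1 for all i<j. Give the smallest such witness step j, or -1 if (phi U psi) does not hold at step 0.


(phi U psi) at 0: need smallest j with psi[j]=1 and phi[i]=1 for all i in [0,j).
Scan from step 0:
  step 0: phi=1, psi=0 -> continue
  step 1: psi=1 and phi held for [0,1) -> witness found
Witness step = 1

1


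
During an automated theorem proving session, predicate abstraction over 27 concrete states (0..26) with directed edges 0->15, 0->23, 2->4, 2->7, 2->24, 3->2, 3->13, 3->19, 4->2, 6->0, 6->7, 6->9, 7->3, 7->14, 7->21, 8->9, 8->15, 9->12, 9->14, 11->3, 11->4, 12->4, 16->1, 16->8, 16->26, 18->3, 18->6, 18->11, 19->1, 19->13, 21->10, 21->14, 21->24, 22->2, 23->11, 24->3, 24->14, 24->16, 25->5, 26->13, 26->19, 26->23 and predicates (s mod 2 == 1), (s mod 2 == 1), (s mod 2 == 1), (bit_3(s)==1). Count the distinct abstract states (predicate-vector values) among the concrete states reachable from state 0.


BFS from 0:
Concrete reachable: {0, 1, 2, 3, 4, 7, 8, 9, 10, 11, 12, 13, 14, 15, 16, 19, 21, 23, 24, 26}
Abstract via predicates (s mod 2 == 1), (s mod 2 == 1), (s mod 2 == 1), (bit_3(s)==1):
  (0,0,0,0) <- {0, 2, 4, 16}
  (0,0,0,1) <- {8, 10, 12, 14, 24, 26}
  (1,1,1,0) <- {1, 3, 7, 19, 21, 23}
  (1,1,1,1) <- {9, 11, 13, 15}
Distinct abstract states = 4

4
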